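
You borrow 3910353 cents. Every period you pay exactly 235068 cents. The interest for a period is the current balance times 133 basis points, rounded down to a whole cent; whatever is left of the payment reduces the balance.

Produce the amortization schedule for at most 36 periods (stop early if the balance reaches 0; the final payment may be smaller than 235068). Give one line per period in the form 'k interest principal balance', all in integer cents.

1 52007 183061 3727292
2 49572 185496 3541796
3 47105 187963 3353833
4 44605 190463 3163370
5 42072 192996 2970374
6 39505 195563 2774811
7 36904 198164 2576647
8 34269 200799 2375848
9 31598 203470 2172378
10 28892 206176 1966202
11 26150 208918 1757284
12 23371 211697 1545587
13 20556 214512 1331075
14 17703 217365 1113710
15 14812 220256 893454
16 11882 223186 670268
17 8914 226154 444114
18 5906 229162 214952
19 2858 214952 0

1. interest=⌊3910353·133/10000⌋=52007; principal=235068-52007=183061; balance=3910353-183061=3727292
2. interest=⌊3727292·133/10000⌋=49572; principal=235068-49572=185496; balance=3727292-185496=3541796
3. interest=⌊3541796·133/10000⌋=47105; principal=235068-47105=187963; balance=3541796-187963=3353833
4. interest=⌊3353833·133/10000⌋=44605; principal=235068-44605=190463; balance=3353833-190463=3163370
5. interest=⌊3163370·133/10000⌋=42072; principal=235068-42072=192996; balance=3163370-192996=2970374
6. interest=⌊2970374·133/10000⌋=39505; principal=235068-39505=195563; balance=2970374-195563=2774811
7. interest=⌊2774811·133/10000⌋=36904; principal=235068-36904=198164; balance=2774811-198164=2576647
8. interest=⌊2576647·133/10000⌋=34269; principal=235068-34269=200799; balance=2576647-200799=2375848
9. interest=⌊2375848·133/10000⌋=31598; principal=235068-31598=203470; balance=2375848-203470=2172378
10. interest=⌊2172378·133/10000⌋=28892; principal=235068-28892=206176; balance=2172378-206176=1966202
11. interest=⌊1966202·133/10000⌋=26150; principal=235068-26150=208918; balance=1966202-208918=1757284
12. interest=⌊1757284·133/10000⌋=23371; principal=235068-23371=211697; balance=1757284-211697=1545587
13. interest=⌊1545587·133/10000⌋=20556; principal=235068-20556=214512; balance=1545587-214512=1331075
14. interest=⌊1331075·133/10000⌋=17703; principal=235068-17703=217365; balance=1331075-217365=1113710
15. interest=⌊1113710·133/10000⌋=14812; principal=235068-14812=220256; balance=1113710-220256=893454
16. interest=⌊893454·133/10000⌋=11882; principal=235068-11882=223186; balance=893454-223186=670268
17. interest=⌊670268·133/10000⌋=8914; principal=235068-8914=226154; balance=670268-226154=444114
18. interest=⌊444114·133/10000⌋=5906; principal=235068-5906=229162; balance=444114-229162=214952
19. interest=⌊214952·133/10000⌋=2858; principal=min(235068-2858,214952)=214952; balance=214952-214952=0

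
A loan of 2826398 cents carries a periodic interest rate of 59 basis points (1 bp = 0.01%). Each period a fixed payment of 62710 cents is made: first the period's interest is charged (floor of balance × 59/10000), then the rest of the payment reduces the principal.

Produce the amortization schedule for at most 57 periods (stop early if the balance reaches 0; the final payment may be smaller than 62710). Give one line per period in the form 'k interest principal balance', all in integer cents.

1 16675 46035 2780363
2 16404 46306 2734057
3 16130 46580 2687477
4 15856 46854 2640623
5 15579 47131 2593492
6 15301 47409 2546083
7 15021 47689 2498394
8 14740 47970 2450424
9 14457 48253 2402171
10 14172 48538 2353633
11 13886 48824 2304809
12 13598 49112 2255697
13 13308 49402 2206295
14 13017 49693 2156602
15 12723 49987 2106615
16 12429 50281 2056334
17 12132 50578 2005756
18 11833 50877 1954879
19 11533 51177 1903702
20 11231 51479 1852223
21 10928 51782 1800441
22 10622 52088 1748353
23 10315 52395 1695958
24 10006 52704 1643254
25 9695 53015 1590239
26 9382 53328 1536911
27 9067 53643 1483268
28 8751 53959 1429309
29 8432 54278 1375031
30 8112 54598 1320433
31 7790 54920 1265513
32 7466 55244 1210269
33 7140 55570 1154699
34 6812 55898 1098801
35 6482 56228 1042573
36 6151 56559 986014
37 5817 56893 929121
38 5481 57229 871892
39 5144 57566 814326
40 4804 57906 756420
41 4462 58248 698172
42 4119 58591 639581
43 3773 58937 580644
44 3425 59285 521359
45 3076 59634 461725
46 2724 59986 401739
47 2370 60340 341399
48 2014 60696 280703
49 1656 61054 219649
50 1295 61415 158234
51 933 61777 96457
52 569 62141 34316
53 202 34316 0

1. interest=⌊2826398·59/10000⌋=16675; principal=62710-16675=46035; balance=2826398-46035=2780363
2. interest=⌊2780363·59/10000⌋=16404; principal=62710-16404=46306; balance=2780363-46306=2734057
3. interest=⌊2734057·59/10000⌋=16130; principal=62710-16130=46580; balance=2734057-46580=2687477
4. interest=⌊2687477·59/10000⌋=15856; principal=62710-15856=46854; balance=2687477-46854=2640623
5. interest=⌊2640623·59/10000⌋=15579; principal=62710-15579=47131; balance=2640623-47131=2593492
6. interest=⌊2593492·59/10000⌋=15301; principal=62710-15301=47409; balance=2593492-47409=2546083
7. interest=⌊2546083·59/10000⌋=15021; principal=62710-15021=47689; balance=2546083-47689=2498394
8. interest=⌊2498394·59/10000⌋=14740; principal=62710-14740=47970; balance=2498394-47970=2450424
9. interest=⌊2450424·59/10000⌋=14457; principal=62710-14457=48253; balance=2450424-48253=2402171
10. interest=⌊2402171·59/10000⌋=14172; principal=62710-14172=48538; balance=2402171-48538=2353633
11. interest=⌊2353633·59/10000⌋=13886; principal=62710-13886=48824; balance=2353633-48824=2304809
12. interest=⌊2304809·59/10000⌋=13598; principal=62710-13598=49112; balance=2304809-49112=2255697
13. interest=⌊2255697·59/10000⌋=13308; principal=62710-13308=49402; balance=2255697-49402=2206295
14. interest=⌊2206295·59/10000⌋=13017; principal=62710-13017=49693; balance=2206295-49693=2156602
15. interest=⌊2156602·59/10000⌋=12723; principal=62710-12723=49987; balance=2156602-49987=2106615
16. interest=⌊2106615·59/10000⌋=12429; principal=62710-12429=50281; balance=2106615-50281=2056334
17. interest=⌊2056334·59/10000⌋=12132; principal=62710-12132=50578; balance=2056334-50578=2005756
18. interest=⌊2005756·59/10000⌋=11833; principal=62710-11833=50877; balance=2005756-50877=1954879
19. interest=⌊1954879·59/10000⌋=11533; principal=62710-11533=51177; balance=1954879-51177=1903702
20. interest=⌊1903702·59/10000⌋=11231; principal=62710-11231=51479; balance=1903702-51479=1852223
21. interest=⌊1852223·59/10000⌋=10928; principal=62710-10928=51782; balance=1852223-51782=1800441
22. interest=⌊1800441·59/10000⌋=10622; principal=62710-10622=52088; balance=1800441-52088=1748353
23. interest=⌊1748353·59/10000⌋=10315; principal=62710-10315=52395; balance=1748353-52395=1695958
24. interest=⌊1695958·59/10000⌋=10006; principal=62710-10006=52704; balance=1695958-52704=1643254
25. interest=⌊1643254·59/10000⌋=9695; principal=62710-9695=53015; balance=1643254-53015=1590239
26. interest=⌊1590239·59/10000⌋=9382; principal=62710-9382=53328; balance=1590239-53328=1536911
27. interest=⌊1536911·59/10000⌋=9067; principal=62710-9067=53643; balance=1536911-53643=1483268
28. interest=⌊1483268·59/10000⌋=8751; principal=62710-8751=53959; balance=1483268-53959=1429309
29. interest=⌊1429309·59/10000⌋=8432; principal=62710-8432=54278; balance=1429309-54278=1375031
30. interest=⌊1375031·59/10000⌋=8112; principal=62710-8112=54598; balance=1375031-54598=1320433
31. interest=⌊1320433·59/10000⌋=7790; principal=62710-7790=54920; balance=1320433-54920=1265513
32. interest=⌊1265513·59/10000⌋=7466; principal=62710-7466=55244; balance=1265513-55244=1210269
33. interest=⌊1210269·59/10000⌋=7140; principal=62710-7140=55570; balance=1210269-55570=1154699
34. interest=⌊1154699·59/10000⌋=6812; principal=62710-6812=55898; balance=1154699-55898=1098801
35. interest=⌊1098801·59/10000⌋=6482; principal=62710-6482=56228; balance=1098801-56228=1042573
36. interest=⌊1042573·59/10000⌋=6151; principal=62710-6151=56559; balance=1042573-56559=986014
37. interest=⌊986014·59/10000⌋=5817; principal=62710-5817=56893; balance=986014-56893=929121
38. interest=⌊929121·59/10000⌋=5481; principal=62710-5481=57229; balance=929121-57229=871892
39. interest=⌊871892·59/10000⌋=5144; principal=62710-5144=57566; balance=871892-57566=814326
40. interest=⌊814326·59/10000⌋=4804; principal=62710-4804=57906; balance=814326-57906=756420
41. interest=⌊756420·59/10000⌋=4462; principal=62710-4462=58248; balance=756420-58248=698172
42. interest=⌊698172·59/10000⌋=4119; principal=62710-4119=58591; balance=698172-58591=639581
43. interest=⌊639581·59/10000⌋=3773; principal=62710-3773=58937; balance=639581-58937=580644
44. interest=⌊580644·59/10000⌋=3425; principal=62710-3425=59285; balance=580644-59285=521359
45. interest=⌊521359·59/10000⌋=3076; principal=62710-3076=59634; balance=521359-59634=461725
46. interest=⌊461725·59/10000⌋=2724; principal=62710-2724=59986; balance=461725-59986=401739
47. interest=⌊401739·59/10000⌋=2370; principal=62710-2370=60340; balance=401739-60340=341399
48. interest=⌊341399·59/10000⌋=2014; principal=62710-2014=60696; balance=341399-60696=280703
49. interest=⌊280703·59/10000⌋=1656; principal=62710-1656=61054; balance=280703-61054=219649
50. interest=⌊219649·59/10000⌋=1295; principal=62710-1295=61415; balance=219649-61415=158234
51. interest=⌊158234·59/10000⌋=933; principal=62710-933=61777; balance=158234-61777=96457
52. interest=⌊96457·59/10000⌋=569; principal=62710-569=62141; balance=96457-62141=34316
53. interest=⌊34316·59/10000⌋=202; principal=min(62710-202,34316)=34316; balance=34316-34316=0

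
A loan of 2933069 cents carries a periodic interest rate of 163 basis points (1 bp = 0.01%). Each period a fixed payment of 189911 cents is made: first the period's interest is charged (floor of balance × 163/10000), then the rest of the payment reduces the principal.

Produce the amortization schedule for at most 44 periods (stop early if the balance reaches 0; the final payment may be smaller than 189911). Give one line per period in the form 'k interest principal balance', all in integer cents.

1 47809 142102 2790967
2 45492 144419 2646548
3 43138 146773 2499775
4 40746 149165 2350610
5 38314 151597 2199013
6 35843 154068 2044945
7 33332 156579 1888366
8 30780 159131 1729235
9 28186 161725 1567510
10 25550 164361 1403149
11 22871 167040 1236109
12 20148 169763 1066346
13 17381 172530 893816
14 14569 175342 718474
15 11711 178200 540274
16 8806 181105 359169
17 5854 184057 175112
18 2854 175112 0

1. interest=⌊2933069·163/10000⌋=47809; principal=189911-47809=142102; balance=2933069-142102=2790967
2. interest=⌊2790967·163/10000⌋=45492; principal=189911-45492=144419; balance=2790967-144419=2646548
3. interest=⌊2646548·163/10000⌋=43138; principal=189911-43138=146773; balance=2646548-146773=2499775
4. interest=⌊2499775·163/10000⌋=40746; principal=189911-40746=149165; balance=2499775-149165=2350610
5. interest=⌊2350610·163/10000⌋=38314; principal=189911-38314=151597; balance=2350610-151597=2199013
6. interest=⌊2199013·163/10000⌋=35843; principal=189911-35843=154068; balance=2199013-154068=2044945
7. interest=⌊2044945·163/10000⌋=33332; principal=189911-33332=156579; balance=2044945-156579=1888366
8. interest=⌊1888366·163/10000⌋=30780; principal=189911-30780=159131; balance=1888366-159131=1729235
9. interest=⌊1729235·163/10000⌋=28186; principal=189911-28186=161725; balance=1729235-161725=1567510
10. interest=⌊1567510·163/10000⌋=25550; principal=189911-25550=164361; balance=1567510-164361=1403149
11. interest=⌊1403149·163/10000⌋=22871; principal=189911-22871=167040; balance=1403149-167040=1236109
12. interest=⌊1236109·163/10000⌋=20148; principal=189911-20148=169763; balance=1236109-169763=1066346
13. interest=⌊1066346·163/10000⌋=17381; principal=189911-17381=172530; balance=1066346-172530=893816
14. interest=⌊893816·163/10000⌋=14569; principal=189911-14569=175342; balance=893816-175342=718474
15. interest=⌊718474·163/10000⌋=11711; principal=189911-11711=178200; balance=718474-178200=540274
16. interest=⌊540274·163/10000⌋=8806; principal=189911-8806=181105; balance=540274-181105=359169
17. interest=⌊359169·163/10000⌋=5854; principal=189911-5854=184057; balance=359169-184057=175112
18. interest=⌊175112·163/10000⌋=2854; principal=min(189911-2854,175112)=175112; balance=175112-175112=0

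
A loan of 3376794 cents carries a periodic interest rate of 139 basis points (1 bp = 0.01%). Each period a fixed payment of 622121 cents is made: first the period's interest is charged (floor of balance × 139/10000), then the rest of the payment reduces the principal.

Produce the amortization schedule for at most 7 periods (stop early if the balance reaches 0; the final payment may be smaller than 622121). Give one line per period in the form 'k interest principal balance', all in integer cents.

1. interest=⌊3376794·139/10000⌋=46937; principal=622121-46937=575184; balance=3376794-575184=2801610
2. interest=⌊2801610·139/10000⌋=38942; principal=622121-38942=583179; balance=2801610-583179=2218431
3. interest=⌊2218431·139/10000⌋=30836; principal=622121-30836=591285; balance=2218431-591285=1627146
4. interest=⌊1627146·139/10000⌋=22617; principal=622121-22617=599504; balance=1627146-599504=1027642
5. interest=⌊1027642·139/10000⌋=14284; principal=622121-14284=607837; balance=1027642-607837=419805
6. interest=⌊419805·139/10000⌋=5835; principal=min(622121-5835,419805)=419805; balance=419805-419805=0

1 46937 575184 2801610
2 38942 583179 2218431
3 30836 591285 1627146
4 22617 599504 1027642
5 14284 607837 419805
6 5835 419805 0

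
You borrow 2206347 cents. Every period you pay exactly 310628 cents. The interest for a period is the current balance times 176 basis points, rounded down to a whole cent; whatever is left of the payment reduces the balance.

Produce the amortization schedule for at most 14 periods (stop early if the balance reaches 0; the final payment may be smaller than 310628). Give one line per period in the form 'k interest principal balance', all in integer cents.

1 38831 271797 1934550
2 34048 276580 1657970
3 29180 281448 1376522
4 24226 286402 1090120
5 19186 291442 798678
6 14056 296572 502106
7 8837 301791 200315
8 3525 200315 0

1. interest=⌊2206347·176/10000⌋=38831; principal=310628-38831=271797; balance=2206347-271797=1934550
2. interest=⌊1934550·176/10000⌋=34048; principal=310628-34048=276580; balance=1934550-276580=1657970
3. interest=⌊1657970·176/10000⌋=29180; principal=310628-29180=281448; balance=1657970-281448=1376522
4. interest=⌊1376522·176/10000⌋=24226; principal=310628-24226=286402; balance=1376522-286402=1090120
5. interest=⌊1090120·176/10000⌋=19186; principal=310628-19186=291442; balance=1090120-291442=798678
6. interest=⌊798678·176/10000⌋=14056; principal=310628-14056=296572; balance=798678-296572=502106
7. interest=⌊502106·176/10000⌋=8837; principal=310628-8837=301791; balance=502106-301791=200315
8. interest=⌊200315·176/10000⌋=3525; principal=min(310628-3525,200315)=200315; balance=200315-200315=0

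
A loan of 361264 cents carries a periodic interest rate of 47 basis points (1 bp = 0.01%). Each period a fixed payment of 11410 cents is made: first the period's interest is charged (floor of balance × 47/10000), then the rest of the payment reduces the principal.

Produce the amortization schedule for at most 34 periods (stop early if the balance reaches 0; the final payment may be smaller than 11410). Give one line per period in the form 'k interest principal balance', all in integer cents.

1. interest=⌊361264·47/10000⌋=1697; principal=11410-1697=9713; balance=361264-9713=351551
2. interest=⌊351551·47/10000⌋=1652; principal=11410-1652=9758; balance=351551-9758=341793
3. interest=⌊341793·47/10000⌋=1606; principal=11410-1606=9804; balance=341793-9804=331989
4. interest=⌊331989·47/10000⌋=1560; principal=11410-1560=9850; balance=331989-9850=322139
5. interest=⌊322139·47/10000⌋=1514; principal=11410-1514=9896; balance=322139-9896=312243
6. interest=⌊312243·47/10000⌋=1467; principal=11410-1467=9943; balance=312243-9943=302300
7. interest=⌊302300·47/10000⌋=1420; principal=11410-1420=9990; balance=302300-9990=292310
8. interest=⌊292310·47/10000⌋=1373; principal=11410-1373=10037; balance=292310-10037=282273
9. interest=⌊282273·47/10000⌋=1326; principal=11410-1326=10084; balance=282273-10084=272189
10. interest=⌊272189·47/10000⌋=1279; principal=11410-1279=10131; balance=272189-10131=262058
11. interest=⌊262058·47/10000⌋=1231; principal=11410-1231=10179; balance=262058-10179=251879
12. interest=⌊251879·47/10000⌋=1183; principal=11410-1183=10227; balance=251879-10227=241652
13. interest=⌊241652·47/10000⌋=1135; principal=11410-1135=10275; balance=241652-10275=231377
14. interest=⌊231377·47/10000⌋=1087; principal=11410-1087=10323; balance=231377-10323=221054
15. interest=⌊221054·47/10000⌋=1038; principal=11410-1038=10372; balance=221054-10372=210682
16. interest=⌊210682·47/10000⌋=990; principal=11410-990=10420; balance=210682-10420=200262
17. interest=⌊200262·47/10000⌋=941; principal=11410-941=10469; balance=200262-10469=189793
18. interest=⌊189793·47/10000⌋=892; principal=11410-892=10518; balance=189793-10518=179275
19. interest=⌊179275·47/10000⌋=842; principal=11410-842=10568; balance=179275-10568=168707
20. interest=⌊168707·47/10000⌋=792; principal=11410-792=10618; balance=168707-10618=158089
21. interest=⌊158089·47/10000⌋=743; principal=11410-743=10667; balance=158089-10667=147422
22. interest=⌊147422·47/10000⌋=692; principal=11410-692=10718; balance=147422-10718=136704
23. interest=⌊136704·47/10000⌋=642; principal=11410-642=10768; balance=136704-10768=125936
24. interest=⌊125936·47/10000⌋=591; principal=11410-591=10819; balance=125936-10819=115117
25. interest=⌊115117·47/10000⌋=541; principal=11410-541=10869; balance=115117-10869=104248
26. interest=⌊104248·47/10000⌋=489; principal=11410-489=10921; balance=104248-10921=93327
27. interest=⌊93327·47/10000⌋=438; principal=11410-438=10972; balance=93327-10972=82355
28. interest=⌊82355·47/10000⌋=387; principal=11410-387=11023; balance=82355-11023=71332
29. interest=⌊71332·47/10000⌋=335; principal=11410-335=11075; balance=71332-11075=60257
30. interest=⌊60257·47/10000⌋=283; principal=11410-283=11127; balance=60257-11127=49130
31. interest=⌊49130·47/10000⌋=230; principal=11410-230=11180; balance=49130-11180=37950
32. interest=⌊37950·47/10000⌋=178; principal=11410-178=11232; balance=37950-11232=26718
33. interest=⌊26718·47/10000⌋=125; principal=11410-125=11285; balance=26718-11285=15433
34. interest=⌊15433·47/10000⌋=72; principal=11410-72=11338; balance=15433-11338=4095

1 1697 9713 351551
2 1652 9758 341793
3 1606 9804 331989
4 1560 9850 322139
5 1514 9896 312243
6 1467 9943 302300
7 1420 9990 292310
8 1373 10037 282273
9 1326 10084 272189
10 1279 10131 262058
11 1231 10179 251879
12 1183 10227 241652
13 1135 10275 231377
14 1087 10323 221054
15 1038 10372 210682
16 990 10420 200262
17 941 10469 189793
18 892 10518 179275
19 842 10568 168707
20 792 10618 158089
21 743 10667 147422
22 692 10718 136704
23 642 10768 125936
24 591 10819 115117
25 541 10869 104248
26 489 10921 93327
27 438 10972 82355
28 387 11023 71332
29 335 11075 60257
30 283 11127 49130
31 230 11180 37950
32 178 11232 26718
33 125 11285 15433
34 72 11338 4095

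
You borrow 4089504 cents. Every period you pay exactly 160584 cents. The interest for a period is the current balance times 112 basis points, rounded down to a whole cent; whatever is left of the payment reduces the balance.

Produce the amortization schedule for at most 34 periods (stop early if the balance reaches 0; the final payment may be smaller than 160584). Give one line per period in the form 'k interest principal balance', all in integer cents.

1. interest=⌊4089504·112/10000⌋=45802; principal=160584-45802=114782; balance=4089504-114782=3974722
2. interest=⌊3974722·112/10000⌋=44516; principal=160584-44516=116068; balance=3974722-116068=3858654
3. interest=⌊3858654·112/10000⌋=43216; principal=160584-43216=117368; balance=3858654-117368=3741286
4. interest=⌊3741286·112/10000⌋=41902; principal=160584-41902=118682; balance=3741286-118682=3622604
5. interest=⌊3622604·112/10000⌋=40573; principal=160584-40573=120011; balance=3622604-120011=3502593
6. interest=⌊3502593·112/10000⌋=39229; principal=160584-39229=121355; balance=3502593-121355=3381238
7. interest=⌊3381238·112/10000⌋=37869; principal=160584-37869=122715; balance=3381238-122715=3258523
8. interest=⌊3258523·112/10000⌋=36495; principal=160584-36495=124089; balance=3258523-124089=3134434
9. interest=⌊3134434·112/10000⌋=35105; principal=160584-35105=125479; balance=3134434-125479=3008955
10. interest=⌊3008955·112/10000⌋=33700; principal=160584-33700=126884; balance=3008955-126884=2882071
11. interest=⌊2882071·112/10000⌋=32279; principal=160584-32279=128305; balance=2882071-128305=2753766
12. interest=⌊2753766·112/10000⌋=30842; principal=160584-30842=129742; balance=2753766-129742=2624024
13. interest=⌊2624024·112/10000⌋=29389; principal=160584-29389=131195; balance=2624024-131195=2492829
14. interest=⌊2492829·112/10000⌋=27919; principal=160584-27919=132665; balance=2492829-132665=2360164
15. interest=⌊2360164·112/10000⌋=26433; principal=160584-26433=134151; balance=2360164-134151=2226013
16. interest=⌊2226013·112/10000⌋=24931; principal=160584-24931=135653; balance=2226013-135653=2090360
17. interest=⌊2090360·112/10000⌋=23412; principal=160584-23412=137172; balance=2090360-137172=1953188
18. interest=⌊1953188·112/10000⌋=21875; principal=160584-21875=138709; balance=1953188-138709=1814479
19. interest=⌊1814479·112/10000⌋=20322; principal=160584-20322=140262; balance=1814479-140262=1674217
20. interest=⌊1674217·112/10000⌋=18751; principal=160584-18751=141833; balance=1674217-141833=1532384
21. interest=⌊1532384·112/10000⌋=17162; principal=160584-17162=143422; balance=1532384-143422=1388962
22. interest=⌊1388962·112/10000⌋=15556; principal=160584-15556=145028; balance=1388962-145028=1243934
23. interest=⌊1243934·112/10000⌋=13932; principal=160584-13932=146652; balance=1243934-146652=1097282
24. interest=⌊1097282·112/10000⌋=12289; principal=160584-12289=148295; balance=1097282-148295=948987
25. interest=⌊948987·112/10000⌋=10628; principal=160584-10628=149956; balance=948987-149956=799031
26. interest=⌊799031·112/10000⌋=8949; principal=160584-8949=151635; balance=799031-151635=647396
27. interest=⌊647396·112/10000⌋=7250; principal=160584-7250=153334; balance=647396-153334=494062
28. interest=⌊494062·112/10000⌋=5533; principal=160584-5533=155051; balance=494062-155051=339011
29. interest=⌊339011·112/10000⌋=3796; principal=160584-3796=156788; balance=339011-156788=182223
30. interest=⌊182223·112/10000⌋=2040; principal=160584-2040=158544; balance=182223-158544=23679
31. interest=⌊23679·112/10000⌋=265; principal=min(160584-265,23679)=23679; balance=23679-23679=0

1 45802 114782 3974722
2 44516 116068 3858654
3 43216 117368 3741286
4 41902 118682 3622604
5 40573 120011 3502593
6 39229 121355 3381238
7 37869 122715 3258523
8 36495 124089 3134434
9 35105 125479 3008955
10 33700 126884 2882071
11 32279 128305 2753766
12 30842 129742 2624024
13 29389 131195 2492829
14 27919 132665 2360164
15 26433 134151 2226013
16 24931 135653 2090360
17 23412 137172 1953188
18 21875 138709 1814479
19 20322 140262 1674217
20 18751 141833 1532384
21 17162 143422 1388962
22 15556 145028 1243934
23 13932 146652 1097282
24 12289 148295 948987
25 10628 149956 799031
26 8949 151635 647396
27 7250 153334 494062
28 5533 155051 339011
29 3796 156788 182223
30 2040 158544 23679
31 265 23679 0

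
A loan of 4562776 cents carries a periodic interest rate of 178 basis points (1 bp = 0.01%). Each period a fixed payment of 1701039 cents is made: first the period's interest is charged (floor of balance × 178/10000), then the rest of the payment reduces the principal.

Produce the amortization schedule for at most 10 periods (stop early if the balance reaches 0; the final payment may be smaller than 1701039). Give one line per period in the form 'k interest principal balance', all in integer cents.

1. interest=⌊4562776·178/10000⌋=81217; principal=1701039-81217=1619822; balance=4562776-1619822=2942954
2. interest=⌊2942954·178/10000⌋=52384; principal=1701039-52384=1648655; balance=2942954-1648655=1294299
3. interest=⌊1294299·178/10000⌋=23038; principal=min(1701039-23038,1294299)=1294299; balance=1294299-1294299=0

1 81217 1619822 2942954
2 52384 1648655 1294299
3 23038 1294299 0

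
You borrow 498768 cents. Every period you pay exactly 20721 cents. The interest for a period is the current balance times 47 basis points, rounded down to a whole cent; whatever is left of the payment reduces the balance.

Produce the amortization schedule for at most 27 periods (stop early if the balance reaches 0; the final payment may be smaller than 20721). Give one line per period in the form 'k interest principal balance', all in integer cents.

1 2344 18377 480391
2 2257 18464 461927
3 2171 18550 443377
4 2083 18638 424739
5 1996 18725 406014
6 1908 18813 387201
7 1819 18902 368299
8 1731 18990 349309
9 1641 19080 330229
10 1552 19169 311060
11 1461 19260 291800
12 1371 19350 272450
13 1280 19441 253009
14 1189 19532 233477
15 1097 19624 213853
16 1005 19716 194137
17 912 19809 174328
18 819 19902 154426
19 725 19996 134430
20 631 20090 114340
21 537 20184 94156
22 442 20279 73877
23 347 20374 53503
24 251 20470 33033
25 155 20566 12467
26 58 12467 0

1. interest=⌊498768·47/10000⌋=2344; principal=20721-2344=18377; balance=498768-18377=480391
2. interest=⌊480391·47/10000⌋=2257; principal=20721-2257=18464; balance=480391-18464=461927
3. interest=⌊461927·47/10000⌋=2171; principal=20721-2171=18550; balance=461927-18550=443377
4. interest=⌊443377·47/10000⌋=2083; principal=20721-2083=18638; balance=443377-18638=424739
5. interest=⌊424739·47/10000⌋=1996; principal=20721-1996=18725; balance=424739-18725=406014
6. interest=⌊406014·47/10000⌋=1908; principal=20721-1908=18813; balance=406014-18813=387201
7. interest=⌊387201·47/10000⌋=1819; principal=20721-1819=18902; balance=387201-18902=368299
8. interest=⌊368299·47/10000⌋=1731; principal=20721-1731=18990; balance=368299-18990=349309
9. interest=⌊349309·47/10000⌋=1641; principal=20721-1641=19080; balance=349309-19080=330229
10. interest=⌊330229·47/10000⌋=1552; principal=20721-1552=19169; balance=330229-19169=311060
11. interest=⌊311060·47/10000⌋=1461; principal=20721-1461=19260; balance=311060-19260=291800
12. interest=⌊291800·47/10000⌋=1371; principal=20721-1371=19350; balance=291800-19350=272450
13. interest=⌊272450·47/10000⌋=1280; principal=20721-1280=19441; balance=272450-19441=253009
14. interest=⌊253009·47/10000⌋=1189; principal=20721-1189=19532; balance=253009-19532=233477
15. interest=⌊233477·47/10000⌋=1097; principal=20721-1097=19624; balance=233477-19624=213853
16. interest=⌊213853·47/10000⌋=1005; principal=20721-1005=19716; balance=213853-19716=194137
17. interest=⌊194137·47/10000⌋=912; principal=20721-912=19809; balance=194137-19809=174328
18. interest=⌊174328·47/10000⌋=819; principal=20721-819=19902; balance=174328-19902=154426
19. interest=⌊154426·47/10000⌋=725; principal=20721-725=19996; balance=154426-19996=134430
20. interest=⌊134430·47/10000⌋=631; principal=20721-631=20090; balance=134430-20090=114340
21. interest=⌊114340·47/10000⌋=537; principal=20721-537=20184; balance=114340-20184=94156
22. interest=⌊94156·47/10000⌋=442; principal=20721-442=20279; balance=94156-20279=73877
23. interest=⌊73877·47/10000⌋=347; principal=20721-347=20374; balance=73877-20374=53503
24. interest=⌊53503·47/10000⌋=251; principal=20721-251=20470; balance=53503-20470=33033
25. interest=⌊33033·47/10000⌋=155; principal=20721-155=20566; balance=33033-20566=12467
26. interest=⌊12467·47/10000⌋=58; principal=min(20721-58,12467)=12467; balance=12467-12467=0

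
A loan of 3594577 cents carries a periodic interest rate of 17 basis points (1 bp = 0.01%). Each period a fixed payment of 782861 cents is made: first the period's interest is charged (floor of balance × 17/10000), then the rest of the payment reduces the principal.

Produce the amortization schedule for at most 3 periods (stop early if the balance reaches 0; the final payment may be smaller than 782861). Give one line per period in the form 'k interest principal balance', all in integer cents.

1 6110 776751 2817826
2 4790 778071 2039755
3 3467 779394 1260361

1. interest=⌊3594577·17/10000⌋=6110; principal=782861-6110=776751; balance=3594577-776751=2817826
2. interest=⌊2817826·17/10000⌋=4790; principal=782861-4790=778071; balance=2817826-778071=2039755
3. interest=⌊2039755·17/10000⌋=3467; principal=782861-3467=779394; balance=2039755-779394=1260361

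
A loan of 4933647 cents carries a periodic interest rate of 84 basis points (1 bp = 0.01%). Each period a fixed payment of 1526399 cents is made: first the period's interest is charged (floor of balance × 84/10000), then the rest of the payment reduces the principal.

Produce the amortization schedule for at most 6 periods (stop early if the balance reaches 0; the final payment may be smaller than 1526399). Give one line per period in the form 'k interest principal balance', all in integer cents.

1 41442 1484957 3448690
2 28968 1497431 1951259
3 16390 1510009 441250
4 3706 441250 0

1. interest=⌊4933647·84/10000⌋=41442; principal=1526399-41442=1484957; balance=4933647-1484957=3448690
2. interest=⌊3448690·84/10000⌋=28968; principal=1526399-28968=1497431; balance=3448690-1497431=1951259
3. interest=⌊1951259·84/10000⌋=16390; principal=1526399-16390=1510009; balance=1951259-1510009=441250
4. interest=⌊441250·84/10000⌋=3706; principal=min(1526399-3706,441250)=441250; balance=441250-441250=0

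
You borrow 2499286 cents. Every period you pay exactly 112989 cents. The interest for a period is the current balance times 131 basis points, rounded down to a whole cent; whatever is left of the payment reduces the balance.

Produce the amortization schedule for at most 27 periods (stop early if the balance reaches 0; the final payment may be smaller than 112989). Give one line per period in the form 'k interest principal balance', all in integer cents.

1. interest=⌊2499286·131/10000⌋=32740; principal=112989-32740=80249; balance=2499286-80249=2419037
2. interest=⌊2419037·131/10000⌋=31689; principal=112989-31689=81300; balance=2419037-81300=2337737
3. interest=⌊2337737·131/10000⌋=30624; principal=112989-30624=82365; balance=2337737-82365=2255372
4. interest=⌊2255372·131/10000⌋=29545; principal=112989-29545=83444; balance=2255372-83444=2171928
5. interest=⌊2171928·131/10000⌋=28452; principal=112989-28452=84537; balance=2171928-84537=2087391
6. interest=⌊2087391·131/10000⌋=27344; principal=112989-27344=85645; balance=2087391-85645=2001746
7. interest=⌊2001746·131/10000⌋=26222; principal=112989-26222=86767; balance=2001746-86767=1914979
8. interest=⌊1914979·131/10000⌋=25086; principal=112989-25086=87903; balance=1914979-87903=1827076
9. interest=⌊1827076·131/10000⌋=23934; principal=112989-23934=89055; balance=1827076-89055=1738021
10. interest=⌊1738021·131/10000⌋=22768; principal=112989-22768=90221; balance=1738021-90221=1647800
11. interest=⌊1647800·131/10000⌋=21586; principal=112989-21586=91403; balance=1647800-91403=1556397
12. interest=⌊1556397·131/10000⌋=20388; principal=112989-20388=92601; balance=1556397-92601=1463796
13. interest=⌊1463796·131/10000⌋=19175; principal=112989-19175=93814; balance=1463796-93814=1369982
14. interest=⌊1369982·131/10000⌋=17946; principal=112989-17946=95043; balance=1369982-95043=1274939
15. interest=⌊1274939·131/10000⌋=16701; principal=112989-16701=96288; balance=1274939-96288=1178651
16. interest=⌊1178651·131/10000⌋=15440; principal=112989-15440=97549; balance=1178651-97549=1081102
17. interest=⌊1081102·131/10000⌋=14162; principal=112989-14162=98827; balance=1081102-98827=982275
18. interest=⌊982275·131/10000⌋=12867; principal=112989-12867=100122; balance=982275-100122=882153
19. interest=⌊882153·131/10000⌋=11556; principal=112989-11556=101433; balance=882153-101433=780720
20. interest=⌊780720·131/10000⌋=10227; principal=112989-10227=102762; balance=780720-102762=677958
21. interest=⌊677958·131/10000⌋=8881; principal=112989-8881=104108; balance=677958-104108=573850
22. interest=⌊573850·131/10000⌋=7517; principal=112989-7517=105472; balance=573850-105472=468378
23. interest=⌊468378·131/10000⌋=6135; principal=112989-6135=106854; balance=468378-106854=361524
24. interest=⌊361524·131/10000⌋=4735; principal=112989-4735=108254; balance=361524-108254=253270
25. interest=⌊253270·131/10000⌋=3317; principal=112989-3317=109672; balance=253270-109672=143598
26. interest=⌊143598·131/10000⌋=1881; principal=112989-1881=111108; balance=143598-111108=32490
27. interest=⌊32490·131/10000⌋=425; principal=min(112989-425,32490)=32490; balance=32490-32490=0

1 32740 80249 2419037
2 31689 81300 2337737
3 30624 82365 2255372
4 29545 83444 2171928
5 28452 84537 2087391
6 27344 85645 2001746
7 26222 86767 1914979
8 25086 87903 1827076
9 23934 89055 1738021
10 22768 90221 1647800
11 21586 91403 1556397
12 20388 92601 1463796
13 19175 93814 1369982
14 17946 95043 1274939
15 16701 96288 1178651
16 15440 97549 1081102
17 14162 98827 982275
18 12867 100122 882153
19 11556 101433 780720
20 10227 102762 677958
21 8881 104108 573850
22 7517 105472 468378
23 6135 106854 361524
24 4735 108254 253270
25 3317 109672 143598
26 1881 111108 32490
27 425 32490 0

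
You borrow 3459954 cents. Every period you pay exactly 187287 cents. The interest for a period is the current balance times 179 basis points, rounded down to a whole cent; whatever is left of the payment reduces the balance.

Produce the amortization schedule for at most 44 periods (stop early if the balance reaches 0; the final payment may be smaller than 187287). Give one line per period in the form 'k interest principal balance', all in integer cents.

1 61933 125354 3334600
2 59689 127598 3207002
3 57405 129882 3077120
4 55080 132207 2944913
5 52713 134574 2810339
6 50305 136982 2673357
7 47853 139434 2533923
8 45357 141930 2391993
9 42816 144471 2247522
10 40230 147057 2100465
11 37598 149689 1950776
12 34918 152369 1798407
13 32191 155096 1643311
14 29415 157872 1485439
15 26589 160698 1324741
16 23712 163575 1161166
17 20784 166503 994663
18 17804 169483 825180
19 14770 172517 652663
20 11682 175605 477058
21 8539 178748 298310
22 5339 181948 116362
23 2082 116362 0

1. interest=⌊3459954·179/10000⌋=61933; principal=187287-61933=125354; balance=3459954-125354=3334600
2. interest=⌊3334600·179/10000⌋=59689; principal=187287-59689=127598; balance=3334600-127598=3207002
3. interest=⌊3207002·179/10000⌋=57405; principal=187287-57405=129882; balance=3207002-129882=3077120
4. interest=⌊3077120·179/10000⌋=55080; principal=187287-55080=132207; balance=3077120-132207=2944913
5. interest=⌊2944913·179/10000⌋=52713; principal=187287-52713=134574; balance=2944913-134574=2810339
6. interest=⌊2810339·179/10000⌋=50305; principal=187287-50305=136982; balance=2810339-136982=2673357
7. interest=⌊2673357·179/10000⌋=47853; principal=187287-47853=139434; balance=2673357-139434=2533923
8. interest=⌊2533923·179/10000⌋=45357; principal=187287-45357=141930; balance=2533923-141930=2391993
9. interest=⌊2391993·179/10000⌋=42816; principal=187287-42816=144471; balance=2391993-144471=2247522
10. interest=⌊2247522·179/10000⌋=40230; principal=187287-40230=147057; balance=2247522-147057=2100465
11. interest=⌊2100465·179/10000⌋=37598; principal=187287-37598=149689; balance=2100465-149689=1950776
12. interest=⌊1950776·179/10000⌋=34918; principal=187287-34918=152369; balance=1950776-152369=1798407
13. interest=⌊1798407·179/10000⌋=32191; principal=187287-32191=155096; balance=1798407-155096=1643311
14. interest=⌊1643311·179/10000⌋=29415; principal=187287-29415=157872; balance=1643311-157872=1485439
15. interest=⌊1485439·179/10000⌋=26589; principal=187287-26589=160698; balance=1485439-160698=1324741
16. interest=⌊1324741·179/10000⌋=23712; principal=187287-23712=163575; balance=1324741-163575=1161166
17. interest=⌊1161166·179/10000⌋=20784; principal=187287-20784=166503; balance=1161166-166503=994663
18. interest=⌊994663·179/10000⌋=17804; principal=187287-17804=169483; balance=994663-169483=825180
19. interest=⌊825180·179/10000⌋=14770; principal=187287-14770=172517; balance=825180-172517=652663
20. interest=⌊652663·179/10000⌋=11682; principal=187287-11682=175605; balance=652663-175605=477058
21. interest=⌊477058·179/10000⌋=8539; principal=187287-8539=178748; balance=477058-178748=298310
22. interest=⌊298310·179/10000⌋=5339; principal=187287-5339=181948; balance=298310-181948=116362
23. interest=⌊116362·179/10000⌋=2082; principal=min(187287-2082,116362)=116362; balance=116362-116362=0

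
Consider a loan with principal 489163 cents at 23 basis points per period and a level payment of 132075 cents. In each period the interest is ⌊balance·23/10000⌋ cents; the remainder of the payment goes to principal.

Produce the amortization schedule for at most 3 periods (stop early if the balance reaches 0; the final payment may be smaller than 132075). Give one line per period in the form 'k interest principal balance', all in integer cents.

1. interest=⌊489163·23/10000⌋=1125; principal=132075-1125=130950; balance=489163-130950=358213
2. interest=⌊358213·23/10000⌋=823; principal=132075-823=131252; balance=358213-131252=226961
3. interest=⌊226961·23/10000⌋=522; principal=132075-522=131553; balance=226961-131553=95408

1 1125 130950 358213
2 823 131252 226961
3 522 131553 95408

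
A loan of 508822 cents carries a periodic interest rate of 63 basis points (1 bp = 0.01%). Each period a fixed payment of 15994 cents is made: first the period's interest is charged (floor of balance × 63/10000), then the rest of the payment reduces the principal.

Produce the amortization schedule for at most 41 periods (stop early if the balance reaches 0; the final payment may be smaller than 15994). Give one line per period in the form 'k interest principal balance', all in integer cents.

1 3205 12789 496033
2 3125 12869 483164
3 3043 12951 470213
4 2962 13032 457181
5 2880 13114 444067
6 2797 13197 430870
7 2714 13280 417590
8 2630 13364 404226
9 2546 13448 390778
10 2461 13533 377245
11 2376 13618 363627
12 2290 13704 349923
13 2204 13790 336133
14 2117 13877 322256
15 2030 13964 308292
16 1942 14052 294240
17 1853 14141 280099
18 1764 14230 265869
19 1674 14320 251549
20 1584 14410 237139
21 1493 14501 222638
22 1402 14592 208046
23 1310 14684 193362
24 1218 14776 178586
25 1125 14869 163717
26 1031 14963 148754
27 937 15057 133697
28 842 15152 118545
29 746 15248 103297
30 650 15344 87953
31 554 15440 72513
32 456 15538 56975
33 358 15636 41339
34 260 15734 25605
35 161 15833 9772
36 61 9772 0

1. interest=⌊508822·63/10000⌋=3205; principal=15994-3205=12789; balance=508822-12789=496033
2. interest=⌊496033·63/10000⌋=3125; principal=15994-3125=12869; balance=496033-12869=483164
3. interest=⌊483164·63/10000⌋=3043; principal=15994-3043=12951; balance=483164-12951=470213
4. interest=⌊470213·63/10000⌋=2962; principal=15994-2962=13032; balance=470213-13032=457181
5. interest=⌊457181·63/10000⌋=2880; principal=15994-2880=13114; balance=457181-13114=444067
6. interest=⌊444067·63/10000⌋=2797; principal=15994-2797=13197; balance=444067-13197=430870
7. interest=⌊430870·63/10000⌋=2714; principal=15994-2714=13280; balance=430870-13280=417590
8. interest=⌊417590·63/10000⌋=2630; principal=15994-2630=13364; balance=417590-13364=404226
9. interest=⌊404226·63/10000⌋=2546; principal=15994-2546=13448; balance=404226-13448=390778
10. interest=⌊390778·63/10000⌋=2461; principal=15994-2461=13533; balance=390778-13533=377245
11. interest=⌊377245·63/10000⌋=2376; principal=15994-2376=13618; balance=377245-13618=363627
12. interest=⌊363627·63/10000⌋=2290; principal=15994-2290=13704; balance=363627-13704=349923
13. interest=⌊349923·63/10000⌋=2204; principal=15994-2204=13790; balance=349923-13790=336133
14. interest=⌊336133·63/10000⌋=2117; principal=15994-2117=13877; balance=336133-13877=322256
15. interest=⌊322256·63/10000⌋=2030; principal=15994-2030=13964; balance=322256-13964=308292
16. interest=⌊308292·63/10000⌋=1942; principal=15994-1942=14052; balance=308292-14052=294240
17. interest=⌊294240·63/10000⌋=1853; principal=15994-1853=14141; balance=294240-14141=280099
18. interest=⌊280099·63/10000⌋=1764; principal=15994-1764=14230; balance=280099-14230=265869
19. interest=⌊265869·63/10000⌋=1674; principal=15994-1674=14320; balance=265869-14320=251549
20. interest=⌊251549·63/10000⌋=1584; principal=15994-1584=14410; balance=251549-14410=237139
21. interest=⌊237139·63/10000⌋=1493; principal=15994-1493=14501; balance=237139-14501=222638
22. interest=⌊222638·63/10000⌋=1402; principal=15994-1402=14592; balance=222638-14592=208046
23. interest=⌊208046·63/10000⌋=1310; principal=15994-1310=14684; balance=208046-14684=193362
24. interest=⌊193362·63/10000⌋=1218; principal=15994-1218=14776; balance=193362-14776=178586
25. interest=⌊178586·63/10000⌋=1125; principal=15994-1125=14869; balance=178586-14869=163717
26. interest=⌊163717·63/10000⌋=1031; principal=15994-1031=14963; balance=163717-14963=148754
27. interest=⌊148754·63/10000⌋=937; principal=15994-937=15057; balance=148754-15057=133697
28. interest=⌊133697·63/10000⌋=842; principal=15994-842=15152; balance=133697-15152=118545
29. interest=⌊118545·63/10000⌋=746; principal=15994-746=15248; balance=118545-15248=103297
30. interest=⌊103297·63/10000⌋=650; principal=15994-650=15344; balance=103297-15344=87953
31. interest=⌊87953·63/10000⌋=554; principal=15994-554=15440; balance=87953-15440=72513
32. interest=⌊72513·63/10000⌋=456; principal=15994-456=15538; balance=72513-15538=56975
33. interest=⌊56975·63/10000⌋=358; principal=15994-358=15636; balance=56975-15636=41339
34. interest=⌊41339·63/10000⌋=260; principal=15994-260=15734; balance=41339-15734=25605
35. interest=⌊25605·63/10000⌋=161; principal=15994-161=15833; balance=25605-15833=9772
36. interest=⌊9772·63/10000⌋=61; principal=min(15994-61,9772)=9772; balance=9772-9772=0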